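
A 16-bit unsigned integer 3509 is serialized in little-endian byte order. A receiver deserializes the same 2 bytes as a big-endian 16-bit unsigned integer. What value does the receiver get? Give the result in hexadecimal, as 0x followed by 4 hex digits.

3509 in 16-bit hexadecimal is 0x0DB5.
Stored little-endian, the bytes at ascending addresses are B5 0D.
Read back as big-endian, the last byte is least significant, giving 0xB50D.

0xB50D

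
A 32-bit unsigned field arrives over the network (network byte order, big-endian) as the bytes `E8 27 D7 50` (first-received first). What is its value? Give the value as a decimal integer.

3894925136

In big-endian order the high byte comes first in memory.
The bytes are already most-significant first: 0xE827D750.
0xE827D750 = 3894925136.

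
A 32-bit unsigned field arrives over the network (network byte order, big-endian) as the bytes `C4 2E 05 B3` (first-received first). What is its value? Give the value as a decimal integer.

3291350451

Big-endian stores the most-significant byte at the lowest address.
The bytes are already most-significant first: 0xC42E05B3.
0xC42E05B3 = 3291350451.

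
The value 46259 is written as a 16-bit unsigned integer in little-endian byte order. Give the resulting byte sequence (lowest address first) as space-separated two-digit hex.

B3 B4

46259 in hexadecimal, padded to 16 bits, is 0xB4B3.
Split into bytes (most-significant first): B4 B3.
Little-endian stores the least-significant byte at the lowest address.
So at ascending addresses the bytes are B3 B4.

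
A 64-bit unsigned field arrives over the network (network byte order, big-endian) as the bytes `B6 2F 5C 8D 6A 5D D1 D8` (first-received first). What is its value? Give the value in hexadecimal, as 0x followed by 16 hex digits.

0xB62F5C8D6A5DD1D8

In big-endian order the high byte comes first in memory.
The bytes are already most-significant first: 0xB62F5C8D6A5DD1D8.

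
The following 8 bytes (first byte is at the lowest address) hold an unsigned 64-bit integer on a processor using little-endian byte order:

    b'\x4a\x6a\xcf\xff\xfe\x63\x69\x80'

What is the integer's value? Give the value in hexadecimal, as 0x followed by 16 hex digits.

In little-endian order the low byte comes first in memory.
Reassemble most-significant byte first: 80 69 63 FE FF CF 6A 4A → 0x806963FEFFCF6A4A.

0x806963FEFFCF6A4A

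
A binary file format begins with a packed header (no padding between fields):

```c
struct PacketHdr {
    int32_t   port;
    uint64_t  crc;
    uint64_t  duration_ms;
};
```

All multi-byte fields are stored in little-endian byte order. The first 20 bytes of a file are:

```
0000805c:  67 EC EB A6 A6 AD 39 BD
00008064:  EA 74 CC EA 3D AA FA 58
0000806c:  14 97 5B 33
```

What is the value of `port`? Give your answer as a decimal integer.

-1494487961

`port` is the first field, at byte offset 0, occupying 4 bytes.
Bytes at offsets 0..3: 67 EC EB A6.
In little-endian order the low byte comes first in memory.
Reassemble most-significant byte first: A6 EB EC 67 → 0xA6EBEC67.
Top bit is set, so as a signed 32-bit value this is 0xA6EBEC67 − 2^32 = -1494487961.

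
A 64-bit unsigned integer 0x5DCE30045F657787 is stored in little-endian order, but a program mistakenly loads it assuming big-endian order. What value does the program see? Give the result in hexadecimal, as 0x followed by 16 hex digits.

0x8777655F0430CE5D

Stored little-endian, the bytes at ascending addresses are 87 77 65 5F 04 30 CE 5D.
Read back as big-endian, the last byte is least significant, giving 0x8777655F0430CE5D.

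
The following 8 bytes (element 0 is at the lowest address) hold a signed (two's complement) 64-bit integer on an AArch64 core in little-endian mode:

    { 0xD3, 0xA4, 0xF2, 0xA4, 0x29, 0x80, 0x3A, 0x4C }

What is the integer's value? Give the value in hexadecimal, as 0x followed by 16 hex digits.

Little-endian: lowest address holds the least-significant byte.
Reassemble most-significant byte first: 4C 3A 80 29 A4 F2 A4 D3 → 0x4C3A8029A4F2A4D3.

0x4C3A8029A4F2A4D3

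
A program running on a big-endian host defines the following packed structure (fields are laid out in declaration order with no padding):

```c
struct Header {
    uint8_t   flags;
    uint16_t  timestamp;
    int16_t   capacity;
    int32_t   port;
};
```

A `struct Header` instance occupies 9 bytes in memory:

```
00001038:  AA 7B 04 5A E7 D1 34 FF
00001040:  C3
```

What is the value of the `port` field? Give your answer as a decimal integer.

-785055805

`port` follows `flags` (1 B), `timestamp` (2 B), `capacity` (2 B), so it starts at offset 1 + 2 + 2 = 5 and occupies 4 bytes.
Bytes at offsets 5..8: D1 34 FF C3.
In big-endian order the high byte comes first in memory.
The bytes are already most-significant first: 0xD134FFC3.
Top bit is set, so as a signed 32-bit value this is 0xD134FFC3 − 2^32 = -785055805.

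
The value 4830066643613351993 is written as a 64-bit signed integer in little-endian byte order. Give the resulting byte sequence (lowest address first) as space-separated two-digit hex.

4830066643613351993 in hexadecimal, padded to 64 bits, is 0x4307D80586098039.
Split into bytes (most-significant first): 43 07 D8 05 86 09 80 39.
Little-endian stores the least-significant byte at the lowest address.
So at ascending addresses the bytes are 39 80 09 86 05 D8 07 43.

39 80 09 86 05 D8 07 43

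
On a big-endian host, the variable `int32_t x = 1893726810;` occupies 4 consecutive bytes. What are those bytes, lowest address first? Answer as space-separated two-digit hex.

70 DF FA 5A

1893726810 in hexadecimal, padded to 32 bits, is 0x70DFFA5A.
Split into bytes (most-significant first): 70 DF FA 5A.
Big-endian: lowest address holds the most-significant byte.
So the memory order matches the most-significant-first order: 70 DF FA 5A.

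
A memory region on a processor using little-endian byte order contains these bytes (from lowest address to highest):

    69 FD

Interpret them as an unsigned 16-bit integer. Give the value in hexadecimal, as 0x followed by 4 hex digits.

0xFD69

In little-endian order the low byte comes first in memory.
Reassemble most-significant byte first: FD 69 → 0xFD69.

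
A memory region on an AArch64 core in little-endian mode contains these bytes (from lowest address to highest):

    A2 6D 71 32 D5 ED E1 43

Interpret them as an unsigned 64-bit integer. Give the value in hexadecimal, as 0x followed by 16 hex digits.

In little-endian order the low byte comes first in memory.
Reassemble most-significant byte first: 43 E1 ED D5 32 71 6D A2 → 0x43E1EDD532716DA2.

0x43E1EDD532716DA2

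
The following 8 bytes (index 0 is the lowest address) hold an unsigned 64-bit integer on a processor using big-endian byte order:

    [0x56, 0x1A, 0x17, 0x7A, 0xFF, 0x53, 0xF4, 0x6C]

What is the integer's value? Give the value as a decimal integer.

6204297253693420652

Big-endian: lowest address holds the most-significant byte.
The bytes are already most-significant first: 0x561A177AFF53F46C.
0x561A177AFF53F46C = 6204297253693420652.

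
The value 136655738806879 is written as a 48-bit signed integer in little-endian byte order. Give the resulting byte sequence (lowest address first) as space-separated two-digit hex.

5F A2 C4 A4 49 7C

136655738806879 in hexadecimal, padded to 48 bits, is 0x7C49A4C4A25F.
Split into bytes (most-significant first): 7C 49 A4 C4 A2 5F.
Little-endian stores the least-significant byte at the lowest address.
So at ascending addresses the bytes are 5F A2 C4 A4 49 7C.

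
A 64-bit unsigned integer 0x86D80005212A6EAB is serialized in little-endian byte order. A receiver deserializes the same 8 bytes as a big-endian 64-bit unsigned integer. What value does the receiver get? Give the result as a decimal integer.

12352857149230078086

Stored little-endian, the bytes at ascending addresses are AB 6E 2A 21 05 00 D8 86.
Read back as big-endian, the last byte is least significant, giving 0xAB6E2A210500D886.
0xAB6E2A210500D886 = 12352857149230078086.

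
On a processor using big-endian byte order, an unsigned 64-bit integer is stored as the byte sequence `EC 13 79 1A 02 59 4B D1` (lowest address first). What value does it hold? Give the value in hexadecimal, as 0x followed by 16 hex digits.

0xEC13791A02594BD1

In big-endian order the high byte comes first in memory.
The bytes are already most-significant first: 0xEC13791A02594BD1.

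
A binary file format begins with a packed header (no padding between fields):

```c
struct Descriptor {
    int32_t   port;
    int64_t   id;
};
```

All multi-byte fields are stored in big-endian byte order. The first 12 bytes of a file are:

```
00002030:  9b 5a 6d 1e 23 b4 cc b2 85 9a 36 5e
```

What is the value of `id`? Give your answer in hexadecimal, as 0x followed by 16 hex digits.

`id` follows `port` (4 bytes), so it starts at byte offset 4 and occupies 8 bytes.
Bytes at offsets 4..11: 23 B4 CC B2 85 9A 36 5E.
Big-endian: lowest address holds the most-significant byte.
The bytes are already most-significant first: 0x23B4CCB2859A365E.

0x23B4CCB2859A365E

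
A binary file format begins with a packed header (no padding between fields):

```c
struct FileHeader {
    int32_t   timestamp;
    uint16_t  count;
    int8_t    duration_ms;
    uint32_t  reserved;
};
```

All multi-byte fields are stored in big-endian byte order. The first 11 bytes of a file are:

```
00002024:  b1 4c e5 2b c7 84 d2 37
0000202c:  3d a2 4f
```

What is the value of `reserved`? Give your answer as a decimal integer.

`reserved` follows `timestamp` (4 B), `count` (2 B), `duration_ms` (1 B), so it starts at offset 4 + 2 + 1 = 7 and occupies 4 bytes.
Bytes at offsets 7..10: 37 3D A2 4F.
In big-endian order the high byte comes first in memory.
The bytes are already most-significant first: 0x373DA24F.
0x373DA24F = 926786127.

926786127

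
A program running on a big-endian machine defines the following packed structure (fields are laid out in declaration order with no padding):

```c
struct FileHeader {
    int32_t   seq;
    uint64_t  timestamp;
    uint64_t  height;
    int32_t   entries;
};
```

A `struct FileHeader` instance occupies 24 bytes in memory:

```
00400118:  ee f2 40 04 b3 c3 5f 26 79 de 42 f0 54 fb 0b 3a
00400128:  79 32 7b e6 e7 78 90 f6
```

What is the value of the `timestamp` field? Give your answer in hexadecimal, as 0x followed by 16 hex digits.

`timestamp` follows `seq` (4 bytes), so it starts at byte offset 4 and occupies 8 bytes.
Bytes at offsets 4..11: B3 C3 5F 26 79 DE 42 F0.
In big-endian order the high byte comes first in memory.
The bytes are already most-significant first: 0xB3C35F2679DE42F0.

0xB3C35F2679DE42F0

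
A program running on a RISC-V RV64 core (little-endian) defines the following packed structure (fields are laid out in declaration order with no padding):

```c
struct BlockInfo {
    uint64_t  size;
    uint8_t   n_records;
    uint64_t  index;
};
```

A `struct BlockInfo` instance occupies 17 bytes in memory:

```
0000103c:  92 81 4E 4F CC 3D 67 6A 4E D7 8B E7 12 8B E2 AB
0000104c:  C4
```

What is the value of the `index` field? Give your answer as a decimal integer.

`index` follows `size` (8 B), `n_records` (1 B), so it starts at offset 8 + 1 = 9 and occupies 8 bytes.
Bytes at offsets 9..16: D7 8B E7 12 8B E2 AB C4.
Little-endian stores the least-significant byte at the lowest address.
Reassemble most-significant byte first: C4 AB E2 8B 12 E7 8B D7 → 0xC4ABE28B12E78BD7.
0xC4ABE28B12E78BD7 = 14171669739396893655.

14171669739396893655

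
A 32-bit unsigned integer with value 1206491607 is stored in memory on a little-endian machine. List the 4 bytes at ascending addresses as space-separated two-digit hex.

D7 99 E9 47

1206491607 in hexadecimal, padded to 32 bits, is 0x47E999D7.
Split into bytes (most-significant first): 47 E9 99 D7.
Little-endian stores the least-significant byte at the lowest address.
So at ascending addresses the bytes are D7 99 E9 47.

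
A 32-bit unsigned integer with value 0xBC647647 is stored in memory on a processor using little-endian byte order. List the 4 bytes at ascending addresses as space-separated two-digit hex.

47 76 64 BC

Split into bytes (most-significant first): BC 64 76 47.
Little-endian stores the least-significant byte at the lowest address.
So at ascending addresses the bytes are 47 76 64 BC.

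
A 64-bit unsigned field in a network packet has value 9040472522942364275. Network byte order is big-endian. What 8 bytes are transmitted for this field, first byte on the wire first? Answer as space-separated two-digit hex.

9040472522942364275 in hexadecimal, padded to 64 bits, is 0x7D7635DC73A8BA73.
Split into bytes (most-significant first): 7D 76 35 DC 73 A8 BA 73.
Big-endian stores the most-significant byte at the lowest address.
So the memory order matches the most-significant-first order: 7D 76 35 DC 73 A8 BA 73.

7D 76 35 DC 73 A8 BA 73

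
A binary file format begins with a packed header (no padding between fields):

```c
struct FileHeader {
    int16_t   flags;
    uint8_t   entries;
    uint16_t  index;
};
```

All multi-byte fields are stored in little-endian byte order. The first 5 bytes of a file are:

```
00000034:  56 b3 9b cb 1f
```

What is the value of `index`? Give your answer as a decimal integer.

8139

`index` follows `flags` (2 B), `entries` (1 B), so it starts at offset 2 + 1 = 3 and occupies 2 bytes.
Bytes at offsets 3..4: CB 1F.
In little-endian order the low byte comes first in memory.
Reassemble most-significant byte first: 1F CB → 0x1FCB.
0x1FCB = 8139.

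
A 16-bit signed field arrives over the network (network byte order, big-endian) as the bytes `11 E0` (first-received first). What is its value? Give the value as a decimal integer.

Big-endian: lowest address holds the most-significant byte.
The bytes are already most-significant first: 0x11E0.
0x11E0 = 4576.

4576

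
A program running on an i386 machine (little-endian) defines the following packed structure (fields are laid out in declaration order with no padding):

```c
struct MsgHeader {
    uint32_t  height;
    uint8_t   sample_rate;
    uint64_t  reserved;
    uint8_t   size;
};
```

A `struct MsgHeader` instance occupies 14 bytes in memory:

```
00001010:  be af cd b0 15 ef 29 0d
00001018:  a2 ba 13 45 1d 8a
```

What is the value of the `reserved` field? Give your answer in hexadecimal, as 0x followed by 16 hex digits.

0x1D4513BAA20D29EF

`reserved` follows `height` (4 B), `sample_rate` (1 B), so it starts at offset 4 + 1 = 5 and occupies 8 bytes.
Bytes at offsets 5..12: EF 29 0D A2 BA 13 45 1D.
Little-endian stores the least-significant byte at the lowest address.
Reassemble most-significant byte first: 1D 45 13 BA A2 0D 29 EF → 0x1D4513BAA20D29EF.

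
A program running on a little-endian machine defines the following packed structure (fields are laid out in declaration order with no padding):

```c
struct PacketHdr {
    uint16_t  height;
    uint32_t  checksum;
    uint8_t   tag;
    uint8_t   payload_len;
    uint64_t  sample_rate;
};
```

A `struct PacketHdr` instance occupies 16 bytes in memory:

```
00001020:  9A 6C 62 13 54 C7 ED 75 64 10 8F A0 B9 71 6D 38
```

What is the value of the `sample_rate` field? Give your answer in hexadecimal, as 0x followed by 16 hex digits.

`sample_rate` follows `height` (2 B), `checksum` (4 B), `tag` (1 B), `payload_len` (1 B), so it starts at offset 2 + 4 + 1 + 1 = 8 and occupies 8 bytes.
Bytes at offsets 8..15: 64 10 8F A0 B9 71 6D 38.
Little-endian: lowest address holds the least-significant byte.
Reassemble most-significant byte first: 38 6D 71 B9 A0 8F 10 64 → 0x386D71B9A08F1064.

0x386D71B9A08F1064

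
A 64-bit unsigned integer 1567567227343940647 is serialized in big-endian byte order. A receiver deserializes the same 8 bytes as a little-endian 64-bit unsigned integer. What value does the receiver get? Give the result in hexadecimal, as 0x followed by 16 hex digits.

1567567227343940647 in 64-bit hexadecimal is 0x15C11E1683612C27.
Stored big-endian, the bytes at ascending addresses are 15 C1 1E 16 83 61 2C 27.
Read back as little-endian, the first byte is least significant, giving 0x272C6183161EC115.

0x272C6183161EC115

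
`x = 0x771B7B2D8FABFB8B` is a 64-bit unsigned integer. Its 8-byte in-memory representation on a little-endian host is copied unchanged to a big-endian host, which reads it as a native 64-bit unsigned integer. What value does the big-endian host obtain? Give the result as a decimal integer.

10086844421858073463

Stored little-endian, the bytes at ascending addresses are 8B FB AB 8F 2D 7B 1B 77.
Read back as big-endian, the last byte is least significant, giving 0x8BFBAB8F2D7B1B77.
0x8BFBAB8F2D7B1B77 = 10086844421858073463.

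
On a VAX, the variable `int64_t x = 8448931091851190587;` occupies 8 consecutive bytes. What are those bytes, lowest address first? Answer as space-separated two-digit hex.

8448931091851190587 in hexadecimal, padded to 64 bits, is 0x7540A2104D8B213B.
Split into bytes (most-significant first): 75 40 A2 10 4D 8B 21 3B.
In little-endian order the low byte comes first in memory.
So at ascending addresses the bytes are 3B 21 8B 4D 10 A2 40 75.

3B 21 8B 4D 10 A2 40 75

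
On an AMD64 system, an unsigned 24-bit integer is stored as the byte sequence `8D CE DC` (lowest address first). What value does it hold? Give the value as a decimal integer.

14470797

Little-endian: lowest address holds the least-significant byte.
Reassemble most-significant byte first: DC CE 8D → 0xDCCE8D.
0xDCCE8D = 14470797.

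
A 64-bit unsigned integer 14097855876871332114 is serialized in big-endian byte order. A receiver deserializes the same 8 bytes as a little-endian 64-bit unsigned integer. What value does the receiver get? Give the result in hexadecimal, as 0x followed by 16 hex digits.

0x12A191F339A5A5C3

14097855876871332114 in 64-bit hexadecimal is 0xC3A5A539F391A112.
Stored big-endian, the bytes at ascending addresses are C3 A5 A5 39 F3 91 A1 12.
Read back as little-endian, the first byte is least significant, giving 0x12A191F339A5A5C3.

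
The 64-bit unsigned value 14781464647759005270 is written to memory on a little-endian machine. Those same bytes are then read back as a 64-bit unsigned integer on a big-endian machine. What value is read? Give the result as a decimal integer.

14781464647759005270 in 64-bit hexadecimal is 0xCD224FC815AB8656.
Stored little-endian, the bytes at ascending addresses are 56 86 AB 15 C8 4F 22 CD.
Read back as big-endian, the last byte is least significant, giving 0x5686AB15C84F22CD.
0x5686AB15C84F22CD = 6234858844184322765.

6234858844184322765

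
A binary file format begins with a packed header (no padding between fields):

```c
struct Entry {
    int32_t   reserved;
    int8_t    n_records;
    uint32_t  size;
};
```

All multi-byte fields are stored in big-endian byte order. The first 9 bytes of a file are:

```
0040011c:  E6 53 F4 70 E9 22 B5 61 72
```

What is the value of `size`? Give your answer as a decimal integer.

`size` follows `reserved` (4 B), `n_records` (1 B), so it starts at offset 4 + 1 = 5 and occupies 4 bytes.
Bytes at offsets 5..8: 22 B5 61 72.
Big-endian: lowest address holds the most-significant byte.
The bytes are already most-significant first: 0x22B56172.
0x22B56172 = 582312306.

582312306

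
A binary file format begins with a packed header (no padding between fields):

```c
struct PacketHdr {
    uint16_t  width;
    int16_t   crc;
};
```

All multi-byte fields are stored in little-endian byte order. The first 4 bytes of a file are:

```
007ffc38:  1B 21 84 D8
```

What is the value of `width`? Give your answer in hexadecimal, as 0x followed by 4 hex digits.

`width` is the first field, at byte offset 0, occupying 2 bytes.
Bytes at offsets 0..1: 1B 21.
In little-endian order the low byte comes first in memory.
Reassemble most-significant byte first: 21 1B → 0x211B.

0x211B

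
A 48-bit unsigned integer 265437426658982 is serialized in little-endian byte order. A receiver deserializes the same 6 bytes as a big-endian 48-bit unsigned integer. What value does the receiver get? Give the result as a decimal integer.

183268518881777

265437426658982 in 48-bit hexadecimal is 0xF169F786AEA6.
Stored little-endian, the bytes at ascending addresses are A6 AE 86 F7 69 F1.
Read back as big-endian, the last byte is least significant, giving 0xA6AE86F769F1.
0xA6AE86F769F1 = 183268518881777.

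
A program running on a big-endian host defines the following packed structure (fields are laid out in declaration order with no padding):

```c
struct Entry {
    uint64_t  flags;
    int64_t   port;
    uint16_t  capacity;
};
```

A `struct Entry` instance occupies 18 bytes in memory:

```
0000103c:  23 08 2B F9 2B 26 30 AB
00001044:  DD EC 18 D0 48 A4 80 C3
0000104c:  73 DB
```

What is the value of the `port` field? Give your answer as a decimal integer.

-2455560413972758333

`port` follows `flags` (8 bytes), so it starts at byte offset 8 and occupies 8 bytes.
Bytes at offsets 8..15: DD EC 18 D0 48 A4 80 C3.
Big-endian: lowest address holds the most-significant byte.
The bytes are already most-significant first: 0xDDEC18D048A480C3.
Top bit is set, so as a signed 64-bit value this is 0xDDEC18D048A480C3 − 2^64 = -2455560413972758333.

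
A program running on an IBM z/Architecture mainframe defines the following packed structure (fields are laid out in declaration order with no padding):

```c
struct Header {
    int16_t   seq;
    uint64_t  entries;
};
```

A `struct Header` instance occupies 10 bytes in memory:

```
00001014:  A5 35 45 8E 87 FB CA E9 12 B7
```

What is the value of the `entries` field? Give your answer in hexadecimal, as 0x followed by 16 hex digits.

0x458E87FBCAE912B7

`entries` follows `seq` (2 bytes), so it starts at byte offset 2 and occupies 8 bytes.
Bytes at offsets 2..9: 45 8E 87 FB CA E9 12 B7.
Big-endian stores the most-significant byte at the lowest address.
The bytes are already most-significant first: 0x458E87FBCAE912B7.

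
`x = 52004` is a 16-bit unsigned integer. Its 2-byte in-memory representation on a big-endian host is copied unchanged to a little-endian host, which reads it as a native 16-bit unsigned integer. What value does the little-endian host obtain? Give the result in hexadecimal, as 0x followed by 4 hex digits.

0x24CB

52004 in 16-bit hexadecimal is 0xCB24.
Stored big-endian, the bytes at ascending addresses are CB 24.
Read back as little-endian, the first byte is least significant, giving 0x24CB.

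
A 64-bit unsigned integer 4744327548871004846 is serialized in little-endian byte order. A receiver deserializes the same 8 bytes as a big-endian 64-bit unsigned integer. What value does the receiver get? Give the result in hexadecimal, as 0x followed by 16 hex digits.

4744327548871004846 in 64-bit hexadecimal is 0x41D73CC4E88E52AE.
Stored little-endian, the bytes at ascending addresses are AE 52 8E E8 C4 3C D7 41.
Read back as big-endian, the last byte is least significant, giving 0xAE528EE8C43CD741.

0xAE528EE8C43CD741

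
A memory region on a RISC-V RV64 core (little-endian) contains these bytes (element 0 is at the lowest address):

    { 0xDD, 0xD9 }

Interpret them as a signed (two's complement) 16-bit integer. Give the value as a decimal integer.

Little-endian stores the least-significant byte at the lowest address.
Reassemble most-significant byte first: D9 DD → 0xD9DD.
Top bit is set, so as a signed 16-bit value this is 0xD9DD − 2^16 = -9763.

-9763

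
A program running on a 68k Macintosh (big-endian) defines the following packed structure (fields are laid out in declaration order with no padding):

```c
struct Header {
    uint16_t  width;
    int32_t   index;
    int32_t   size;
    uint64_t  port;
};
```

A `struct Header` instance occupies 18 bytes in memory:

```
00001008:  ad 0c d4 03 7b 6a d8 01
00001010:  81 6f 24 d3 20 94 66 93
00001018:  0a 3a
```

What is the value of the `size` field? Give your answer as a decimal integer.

`size` follows `width` (2 B), `index` (4 B), so it starts at offset 2 + 4 = 6 and occupies 4 bytes.
Bytes at offsets 6..9: D8 01 81 6F.
In big-endian order the high byte comes first in memory.
The bytes are already most-significant first: 0xD801816F.
Top bit is set, so as a signed 32-bit value this is 0xD801816F − 2^32 = -670989969.

-670989969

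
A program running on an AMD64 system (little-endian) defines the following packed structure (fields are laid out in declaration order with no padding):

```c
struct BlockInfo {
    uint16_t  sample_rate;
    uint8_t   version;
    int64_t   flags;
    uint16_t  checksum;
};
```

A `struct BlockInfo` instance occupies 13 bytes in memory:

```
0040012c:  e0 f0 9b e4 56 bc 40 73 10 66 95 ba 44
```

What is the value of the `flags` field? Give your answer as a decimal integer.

-7681434027240433948

`flags` follows `sample_rate` (2 B), `version` (1 B), so it starts at offset 2 + 1 = 3 and occupies 8 bytes.
Bytes at offsets 3..10: E4 56 BC 40 73 10 66 95.
Little-endian: lowest address holds the least-significant byte.
Reassemble most-significant byte first: 95 66 10 73 40 BC 56 E4 → 0x9566107340BC56E4.
Top bit is set, so as a signed 64-bit value this is 0x9566107340BC56E4 − 2^64 = -7681434027240433948.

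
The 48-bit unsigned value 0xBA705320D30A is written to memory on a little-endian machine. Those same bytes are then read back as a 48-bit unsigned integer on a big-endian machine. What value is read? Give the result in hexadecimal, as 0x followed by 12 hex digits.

Stored little-endian, the bytes at ascending addresses are 0A D3 20 53 70 BA.
Read back as big-endian, the last byte is least significant, giving 0x0AD3205370BA.

0x0AD3205370BA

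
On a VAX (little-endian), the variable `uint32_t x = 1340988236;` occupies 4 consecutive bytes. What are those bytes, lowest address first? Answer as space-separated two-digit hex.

4C DB ED 4F

1340988236 in hexadecimal, padded to 32 bits, is 0x4FEDDB4C.
Split into bytes (most-significant first): 4F ED DB 4C.
Little-endian stores the least-significant byte at the lowest address.
So at ascending addresses the bytes are 4C DB ED 4F.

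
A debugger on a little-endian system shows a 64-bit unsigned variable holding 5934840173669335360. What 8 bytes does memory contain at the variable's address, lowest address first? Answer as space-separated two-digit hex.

5934840173669335360 in hexadecimal, padded to 64 bits, is 0x525CC9B19E474140.
Split into bytes (most-significant first): 52 5C C9 B1 9E 47 41 40.
Little-endian: lowest address holds the least-significant byte.
So at ascending addresses the bytes are 40 41 47 9E B1 C9 5C 52.

40 41 47 9E B1 C9 5C 52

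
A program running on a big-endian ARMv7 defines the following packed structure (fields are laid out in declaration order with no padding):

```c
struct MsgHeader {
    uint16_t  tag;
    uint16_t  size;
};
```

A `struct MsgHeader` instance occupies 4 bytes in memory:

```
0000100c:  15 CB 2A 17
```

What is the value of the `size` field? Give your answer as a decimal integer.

10775

`size` follows `tag` (2 bytes), so it starts at byte offset 2 and occupies 2 bytes.
Bytes at offsets 2..3: 2A 17.
In big-endian order the high byte comes first in memory.
The bytes are already most-significant first: 0x2A17.
0x2A17 = 10775.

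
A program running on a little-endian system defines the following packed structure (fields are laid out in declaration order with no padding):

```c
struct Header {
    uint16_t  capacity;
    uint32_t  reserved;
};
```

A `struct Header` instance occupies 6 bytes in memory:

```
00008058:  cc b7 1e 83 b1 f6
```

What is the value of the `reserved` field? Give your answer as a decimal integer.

`reserved` follows `capacity` (2 bytes), so it starts at byte offset 2 and occupies 4 bytes.
Bytes at offsets 2..5: 1E 83 B1 F6.
Little-endian: lowest address holds the least-significant byte.
Reassemble most-significant byte first: F6 B1 83 1E → 0xF6B1831E.
0xF6B1831E = 4138828574.

4138828574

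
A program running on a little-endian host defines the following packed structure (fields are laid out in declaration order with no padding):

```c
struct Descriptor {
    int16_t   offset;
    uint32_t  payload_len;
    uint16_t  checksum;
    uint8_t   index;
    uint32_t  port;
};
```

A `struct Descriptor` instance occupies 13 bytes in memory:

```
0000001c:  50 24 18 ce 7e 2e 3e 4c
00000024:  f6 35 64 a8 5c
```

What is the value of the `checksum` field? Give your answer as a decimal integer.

`checksum` follows `offset` (2 B), `payload_len` (4 B), so it starts at offset 2 + 4 = 6 and occupies 2 bytes.
Bytes at offsets 6..7: 3E 4C.
In little-endian order the low byte comes first in memory.
Reassemble most-significant byte first: 4C 3E → 0x4C3E.
0x4C3E = 19518.

19518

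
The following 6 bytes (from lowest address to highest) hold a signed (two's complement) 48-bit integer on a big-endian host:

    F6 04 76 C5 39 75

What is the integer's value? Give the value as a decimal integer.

In big-endian order the high byte comes first in memory.
The bytes are already most-significant first: 0xF60476C53975.
Top bit is set, so as a signed 48-bit value this is 0xF60476C53975 − 2^48 = -10975943771787.

-10975943771787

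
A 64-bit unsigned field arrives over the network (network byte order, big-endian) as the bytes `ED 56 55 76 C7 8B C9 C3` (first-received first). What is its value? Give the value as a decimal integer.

17101950603628366275

Big-endian stores the most-significant byte at the lowest address.
The bytes are already most-significant first: 0xED565576C78BC9C3.
0xED565576C78BC9C3 = 17101950603628366275.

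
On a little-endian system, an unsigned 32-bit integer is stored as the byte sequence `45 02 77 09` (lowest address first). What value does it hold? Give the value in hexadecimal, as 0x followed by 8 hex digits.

Little-endian stores the least-significant byte at the lowest address.
Reassemble most-significant byte first: 09 77 02 45 → 0x09770245.

0x09770245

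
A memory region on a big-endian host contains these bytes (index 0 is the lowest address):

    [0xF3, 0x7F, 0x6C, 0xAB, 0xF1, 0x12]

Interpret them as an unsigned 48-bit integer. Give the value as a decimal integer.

Big-endian: lowest address holds the most-significant byte.
The bytes are already most-significant first: 0xF37F6CABF112.
0xF37F6CABF112 = 267728609603858.

267728609603858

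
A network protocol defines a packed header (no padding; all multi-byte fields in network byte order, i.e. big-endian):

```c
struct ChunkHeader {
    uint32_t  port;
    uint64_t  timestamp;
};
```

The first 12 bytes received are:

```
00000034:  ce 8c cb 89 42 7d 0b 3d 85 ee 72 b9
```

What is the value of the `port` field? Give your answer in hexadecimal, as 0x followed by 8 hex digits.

0xCE8CCB89

`port` is the first field, at byte offset 0, occupying 4 bytes.
Bytes at offsets 0..3: CE 8C CB 89.
Big-endian stores the most-significant byte at the lowest address.
The bytes are already most-significant first: 0xCE8CCB89.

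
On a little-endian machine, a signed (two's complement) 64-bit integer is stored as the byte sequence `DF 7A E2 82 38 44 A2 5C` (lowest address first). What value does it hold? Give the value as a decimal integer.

In little-endian order the low byte comes first in memory.
Reassemble most-significant byte first: 5C A2 44 38 82 E2 7A DF → 0x5CA2443882E27ADF.
0x5CA2443882E27ADF = 6674972607221234399.

6674972607221234399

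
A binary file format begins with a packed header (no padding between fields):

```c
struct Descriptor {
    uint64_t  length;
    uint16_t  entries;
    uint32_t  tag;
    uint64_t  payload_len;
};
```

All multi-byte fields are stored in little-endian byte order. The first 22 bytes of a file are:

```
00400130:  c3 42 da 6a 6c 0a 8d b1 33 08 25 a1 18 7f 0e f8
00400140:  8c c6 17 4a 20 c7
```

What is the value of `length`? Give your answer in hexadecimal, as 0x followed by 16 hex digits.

`length` is the first field, at byte offset 0, occupying 8 bytes.
Bytes at offsets 0..7: C3 42 DA 6A 6C 0A 8D B1.
Little-endian: lowest address holds the least-significant byte.
Reassemble most-significant byte first: B1 8D 0A 6C 6A DA 42 C3 → 0xB18D0A6C6ADA42C3.

0xB18D0A6C6ADA42C3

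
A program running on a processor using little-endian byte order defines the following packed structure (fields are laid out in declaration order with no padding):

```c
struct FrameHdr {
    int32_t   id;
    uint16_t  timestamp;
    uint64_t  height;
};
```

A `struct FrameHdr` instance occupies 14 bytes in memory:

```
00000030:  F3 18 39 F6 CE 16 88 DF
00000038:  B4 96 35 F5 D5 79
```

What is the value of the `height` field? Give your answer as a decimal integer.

`height` follows `id` (4 B), `timestamp` (2 B), so it starts at offset 4 + 2 = 6 and occupies 8 bytes.
Bytes at offsets 6..13: 88 DF B4 96 35 F5 D5 79.
Little-endian: lowest address holds the least-significant byte.
Reassemble most-significant byte first: 79 D5 F5 35 96 B4 DF 88 → 0x79D5F53596B4DF88.
0x79D5F53596B4DF88 = 8779192659139157896.

8779192659139157896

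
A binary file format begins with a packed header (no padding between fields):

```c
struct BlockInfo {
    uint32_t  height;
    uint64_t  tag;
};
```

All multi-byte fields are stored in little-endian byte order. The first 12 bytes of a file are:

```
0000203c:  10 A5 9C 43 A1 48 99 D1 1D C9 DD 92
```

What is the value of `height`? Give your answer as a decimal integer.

`height` is the first field, at byte offset 0, occupying 4 bytes.
Bytes at offsets 0..3: 10 A5 9C 43.
In little-endian order the low byte comes first in memory.
Reassemble most-significant byte first: 43 9C A5 10 → 0x439CA510.
0x439CA510 = 1134339344.

1134339344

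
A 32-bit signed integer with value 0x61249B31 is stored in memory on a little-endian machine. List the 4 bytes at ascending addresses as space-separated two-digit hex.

Split into bytes (most-significant first): 61 24 9B 31.
Little-endian: lowest address holds the least-significant byte.
So at ascending addresses the bytes are 31 9B 24 61.

31 9B 24 61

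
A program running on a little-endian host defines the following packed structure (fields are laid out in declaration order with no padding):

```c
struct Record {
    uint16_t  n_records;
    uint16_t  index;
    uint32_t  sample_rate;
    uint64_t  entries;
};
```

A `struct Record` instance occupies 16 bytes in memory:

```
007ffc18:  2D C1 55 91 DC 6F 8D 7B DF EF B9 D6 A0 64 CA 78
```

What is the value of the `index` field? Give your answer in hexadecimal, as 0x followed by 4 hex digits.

`index` follows `n_records` (2 bytes), so it starts at byte offset 2 and occupies 2 bytes.
Bytes at offsets 2..3: 55 91.
In little-endian order the low byte comes first in memory.
Reassemble most-significant byte first: 91 55 → 0x9155.

0x9155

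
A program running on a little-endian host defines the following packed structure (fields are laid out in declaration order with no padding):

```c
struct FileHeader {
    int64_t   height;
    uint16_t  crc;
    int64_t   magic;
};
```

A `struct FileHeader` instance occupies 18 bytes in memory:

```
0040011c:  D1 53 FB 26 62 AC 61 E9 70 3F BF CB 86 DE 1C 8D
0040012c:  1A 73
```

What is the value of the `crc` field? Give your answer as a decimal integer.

16240

`crc` follows `height` (8 bytes), so it starts at byte offset 8 and occupies 2 bytes.
Bytes at offsets 8..9: 70 3F.
Little-endian: lowest address holds the least-significant byte.
Reassemble most-significant byte first: 3F 70 → 0x3F70.
0x3F70 = 16240.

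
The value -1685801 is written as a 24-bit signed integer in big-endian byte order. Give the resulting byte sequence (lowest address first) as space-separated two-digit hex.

Two's complement of -1685801 in 24 bits: 1685801 = 0x19B929; invert → 0xE646D6; add 1 → 0xE646D7.
Split into bytes (most-significant first): E6 46 D7.
In big-endian order the high byte comes first in memory.
So the memory order matches the most-significant-first order: E6 46 D7.

E6 46 D7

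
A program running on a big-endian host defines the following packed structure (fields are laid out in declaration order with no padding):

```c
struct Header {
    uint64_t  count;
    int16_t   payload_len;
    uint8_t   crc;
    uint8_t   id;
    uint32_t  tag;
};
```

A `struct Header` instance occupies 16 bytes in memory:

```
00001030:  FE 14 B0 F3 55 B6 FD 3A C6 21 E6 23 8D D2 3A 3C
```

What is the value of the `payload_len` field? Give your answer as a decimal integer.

-14815

`payload_len` follows `count` (8 bytes), so it starts at byte offset 8 and occupies 2 bytes.
Bytes at offsets 8..9: C6 21.
In big-endian order the high byte comes first in memory.
The bytes are already most-significant first: 0xC621.
Top bit is set, so as a signed 16-bit value this is 0xC621 − 2^16 = -14815.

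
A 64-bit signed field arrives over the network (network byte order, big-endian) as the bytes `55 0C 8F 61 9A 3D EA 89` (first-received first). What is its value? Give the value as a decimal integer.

In big-endian order the high byte comes first in memory.
The bytes are already most-significant first: 0x550C8F619A3DEA89.
0x550C8F619A3DEA89 = 6128430842306751113.

6128430842306751113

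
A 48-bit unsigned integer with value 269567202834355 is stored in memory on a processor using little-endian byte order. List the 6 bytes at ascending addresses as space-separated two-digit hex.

269567202834355 in hexadecimal, padded to 48 bits, is 0xF52B815E37B3.
Split into bytes (most-significant first): F5 2B 81 5E 37 B3.
Little-endian stores the least-significant byte at the lowest address.
So at ascending addresses the bytes are B3 37 5E 81 2B F5.

B3 37 5E 81 2B F5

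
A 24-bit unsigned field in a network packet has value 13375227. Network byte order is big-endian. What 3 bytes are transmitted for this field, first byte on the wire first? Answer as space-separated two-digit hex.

13375227 in hexadecimal, padded to 24 bits, is 0xCC16FB.
Split into bytes (most-significant first): CC 16 FB.
Big-endian stores the most-significant byte at the lowest address.
So the memory order matches the most-significant-first order: CC 16 FB.

CC 16 FB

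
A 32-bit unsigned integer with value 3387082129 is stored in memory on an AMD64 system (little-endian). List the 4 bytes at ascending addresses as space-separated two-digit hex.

3387082129 in hexadecimal, padded to 32 bits, is 0xC9E2C591.
Split into bytes (most-significant first): C9 E2 C5 91.
Little-endian: lowest address holds the least-significant byte.
So at ascending addresses the bytes are 91 C5 E2 C9.

91 C5 E2 C9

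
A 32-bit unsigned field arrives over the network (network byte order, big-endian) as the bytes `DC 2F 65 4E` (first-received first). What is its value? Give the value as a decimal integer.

Big-endian stores the most-significant byte at the lowest address.
The bytes are already most-significant first: 0xDC2F654E.
0xDC2F654E = 3694093646.

3694093646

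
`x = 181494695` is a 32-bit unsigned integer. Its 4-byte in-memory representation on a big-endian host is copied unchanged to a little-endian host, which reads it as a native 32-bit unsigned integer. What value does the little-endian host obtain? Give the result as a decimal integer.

181494695 in 32-bit hexadecimal is 0x0AD163A7.
Stored big-endian, the bytes at ascending addresses are 0A D1 63 A7.
Read back as little-endian, the first byte is least significant, giving 0xA763D10A.
0xA763D10A = 2808336650.

2808336650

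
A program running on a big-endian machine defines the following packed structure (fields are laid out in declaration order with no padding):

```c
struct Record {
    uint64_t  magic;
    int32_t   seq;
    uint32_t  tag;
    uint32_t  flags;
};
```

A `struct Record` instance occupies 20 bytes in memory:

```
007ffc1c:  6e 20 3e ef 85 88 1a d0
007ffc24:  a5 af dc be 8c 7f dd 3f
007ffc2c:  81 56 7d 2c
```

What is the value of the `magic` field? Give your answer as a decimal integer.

7935411741885209296

`magic` is the first field, at byte offset 0, occupying 8 bytes.
Bytes at offsets 0..7: 6E 20 3E EF 85 88 1A D0.
In big-endian order the high byte comes first in memory.
The bytes are already most-significant first: 0x6E203EEF85881AD0.
0x6E203EEF85881AD0 = 7935411741885209296.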